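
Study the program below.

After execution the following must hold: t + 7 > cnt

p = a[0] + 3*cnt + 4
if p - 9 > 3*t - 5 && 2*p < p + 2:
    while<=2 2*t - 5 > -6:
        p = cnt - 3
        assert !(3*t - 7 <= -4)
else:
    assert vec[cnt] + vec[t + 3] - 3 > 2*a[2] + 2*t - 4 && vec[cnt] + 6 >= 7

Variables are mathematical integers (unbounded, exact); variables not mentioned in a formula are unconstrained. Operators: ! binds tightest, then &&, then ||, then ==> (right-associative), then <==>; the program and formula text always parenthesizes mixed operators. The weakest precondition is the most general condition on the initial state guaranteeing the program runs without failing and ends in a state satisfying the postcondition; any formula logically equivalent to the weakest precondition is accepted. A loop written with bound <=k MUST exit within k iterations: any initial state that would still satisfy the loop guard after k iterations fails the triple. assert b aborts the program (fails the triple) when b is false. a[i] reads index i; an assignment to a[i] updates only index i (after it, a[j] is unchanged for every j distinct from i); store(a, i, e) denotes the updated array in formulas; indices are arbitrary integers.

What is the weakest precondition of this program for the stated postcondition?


Working backward. After the program, the postcondition t + 7 > cnt must hold; in canonical form it is t > cnt - 7.
Then branch requires (2*t > -1 ==> ((!(3*t <= 3)) && (2*t > -1 ==> ((!(3*t <= 3)) && (!(2*t > -1)) && t > cnt - 7)) && ((!(2*t > -1)) ==> t > cnt - 7))) && ((!(2*t > -1)) ==> t > cnt - 7); else branch requires vec[t + 3] + vec[cnt] > 2*a[2] + 2*t - 1 && vec[cnt] >= 1 && t > cnt - 7.
Before the if: ((p > 3*t + 4 && p < 2) ==> ((2*t > -1 ==> ((!(3*t <= 3)) && (2*t > -1 ==> ((!(3*t <= 3)) && (!(2*t > -1)) && t > cnt - 7)) && ((!(2*t > -1)) ==> t > cnt - 7))) && ((!(2*t > -1)) ==> t > cnt - 7))) && ((!(p > 3*t + 4 && p < 2)) ==> (vec[t + 3] + vec[cnt] > 2*a[2] + 2*t - 1 && vec[cnt] >= 1 && t > cnt - 7))
Before p := a[0] + 3*cnt + 4: ((a[0] + 3*cnt > 3*t && a[0] + 3*cnt < -2) ==> ((2*t > -1 ==> ((!(3*t <= 3)) && (2*t > -1 ==> ((!(3*t <= 3)) && (!(2*t > -1)) && t > cnt - 7)) && ((!(2*t > -1)) ==> t > cnt - 7))) && ((!(2*t > -1)) ==> t > cnt - 7))) && ((!(a[0] + 3*cnt > 3*t && a[0] + 3*cnt < -2)) ==> (vec[t + 3] + vec[cnt] > 2*a[2] + 2*t - 1 && vec[cnt] >= 1 && t > cnt - 7))
Answer: WP = ((a[0] + 3*cnt > 3*t && a[0] + 3*cnt < -2) ==> ((2*t > -1 ==> ((!(3*t <= 3)) && (2*t > -1 ==> ((!(3*t <= 3)) && (!(2*t > -1)) && t > cnt - 7)) && ((!(2*t > -1)) ==> t > cnt - 7))) && ((!(2*t > -1)) ==> t > cnt - 7))) && ((!(a[0] + 3*cnt > 3*t && a[0] + 3*cnt < -2)) ==> (vec[t + 3] + vec[cnt] > 2*a[2] + 2*t - 1 && vec[cnt] >= 1 && t > cnt - 7))


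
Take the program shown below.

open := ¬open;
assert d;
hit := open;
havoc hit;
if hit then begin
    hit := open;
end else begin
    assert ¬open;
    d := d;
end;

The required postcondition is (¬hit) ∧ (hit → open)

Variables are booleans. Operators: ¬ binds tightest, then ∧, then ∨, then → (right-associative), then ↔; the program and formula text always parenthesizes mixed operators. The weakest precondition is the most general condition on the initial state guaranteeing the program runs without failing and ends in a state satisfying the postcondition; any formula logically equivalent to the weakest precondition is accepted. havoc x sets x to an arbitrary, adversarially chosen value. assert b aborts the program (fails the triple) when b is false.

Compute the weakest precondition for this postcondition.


Working backward. After the program, (¬hit) ∧ (hit → open) must hold.
Then branch requires ¬open; else branch requires (¬open) ∧ (¬hit) ∧ (hit → open).
Before the if: (hit → (¬open)) ∧ ((¬hit) → ((¬open) ∧ (¬hit) ∧ (hit → open)))
Before havoc hit: ¬open
Before hit := open: ¬open
Before assert d: d ∧ (¬open)
Before open := ¬open: d ∧ open
Answer: WP = d ∧ open


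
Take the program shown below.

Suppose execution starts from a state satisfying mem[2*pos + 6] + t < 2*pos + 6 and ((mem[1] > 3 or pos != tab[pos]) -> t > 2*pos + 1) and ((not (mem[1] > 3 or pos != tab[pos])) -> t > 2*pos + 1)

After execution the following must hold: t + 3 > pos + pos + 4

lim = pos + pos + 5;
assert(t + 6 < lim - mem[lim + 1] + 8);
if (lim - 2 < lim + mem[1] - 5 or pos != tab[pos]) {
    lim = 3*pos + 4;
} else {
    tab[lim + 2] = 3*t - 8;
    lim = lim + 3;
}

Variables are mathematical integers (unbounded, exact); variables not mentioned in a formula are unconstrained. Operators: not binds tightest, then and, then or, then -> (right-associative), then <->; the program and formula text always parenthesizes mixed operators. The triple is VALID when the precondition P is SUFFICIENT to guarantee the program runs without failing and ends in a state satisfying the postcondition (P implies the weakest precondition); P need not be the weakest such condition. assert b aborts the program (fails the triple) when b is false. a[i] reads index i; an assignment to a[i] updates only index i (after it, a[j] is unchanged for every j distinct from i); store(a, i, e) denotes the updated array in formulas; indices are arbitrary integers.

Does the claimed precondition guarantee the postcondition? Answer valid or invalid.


Working backward. After the program, the postcondition t + 3 > pos + pos + 4 must hold; in canonical form it is t > 2*pos + 1.
Then branch requires t > 2*pos + 1; else branch requires t > 2*pos + 1.
Before the if: ((mem[1] > 3 or pos != tab[pos]) -> t > 2*pos + 1) and ((not (mem[1] > 3 or pos != tab[pos])) -> t > 2*pos + 1)
Before assert t + 6 < lim - mem[lim + 1] + 8: mem[lim + 1] + t < lim + 2 and ((mem[1] > 3 or pos != tab[pos]) -> t > 2*pos + 1) and ((not (mem[1] > 3 or pos != tab[pos])) -> t > 2*pos + 1)
Before lim := pos + pos + 5: mem[2*pos + 6] + t < 2*pos + 7 and ((mem[1] > 3 or pos != tab[pos]) -> t > 2*pos + 1) and ((not (mem[1] > 3 or pos != tab[pos])) -> t > 2*pos + 1)
The weakest precondition is mem[2*pos + 6] + t < 2*pos + 7 and ((mem[1] > 3 or pos != tab[pos]) -> t > 2*pos + 1) and ((not (mem[1] > 3 or pos != tab[pos])) -> t > 2*pos + 1).
Check whether mem[2*pos + 6] + t < 2*pos + 6 and ((mem[1] > 3 or pos != tab[pos]) -> t > 2*pos + 1) and ((not (mem[1] > 3 or pos != tab[pos])) -> t > 2*pos + 1) implies it.
Every state satisfying the precondition satisfies the weakest precondition: the implication holds.
Answer: valid


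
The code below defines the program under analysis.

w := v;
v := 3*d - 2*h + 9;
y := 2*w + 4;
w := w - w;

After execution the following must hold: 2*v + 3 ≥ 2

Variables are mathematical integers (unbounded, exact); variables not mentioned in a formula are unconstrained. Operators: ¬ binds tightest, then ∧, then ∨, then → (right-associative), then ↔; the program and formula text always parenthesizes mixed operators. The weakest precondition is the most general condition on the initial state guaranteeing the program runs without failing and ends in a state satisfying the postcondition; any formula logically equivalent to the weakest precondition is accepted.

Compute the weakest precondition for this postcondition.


Working backward. After the program, the postcondition 2*v + 3 ≥ 2 must hold; in canonical form it is 2*v ≥ -1.
Before w := w - w: 2*v ≥ -1
Before y := 2*w + 4: 2*v ≥ -1
Before v := 3*d - 2*h + 9: 6*d ≥ 4*h - 19
Before w := v: 6*d ≥ 4*h - 19
Answer: WP = 6*d ≥ 4*h - 19


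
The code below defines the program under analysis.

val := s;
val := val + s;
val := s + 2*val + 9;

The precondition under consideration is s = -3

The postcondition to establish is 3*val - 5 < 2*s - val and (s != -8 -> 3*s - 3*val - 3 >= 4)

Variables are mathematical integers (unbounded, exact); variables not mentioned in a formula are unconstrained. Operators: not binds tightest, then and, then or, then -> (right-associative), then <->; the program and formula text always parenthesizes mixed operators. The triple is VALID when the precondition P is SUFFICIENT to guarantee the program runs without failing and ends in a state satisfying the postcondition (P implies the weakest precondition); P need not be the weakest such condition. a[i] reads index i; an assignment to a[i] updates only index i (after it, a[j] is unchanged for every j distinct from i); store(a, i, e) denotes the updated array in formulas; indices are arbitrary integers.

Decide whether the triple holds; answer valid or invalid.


Working backward. After the program, the postcondition 3*val - 5 < 2*s - val and (s != -8 -> 3*s - 3*val - 3 >= 4) must hold; in canonical form it is 4*val < 2*s + 5 and (s != -8 -> 3*s >= 3*val + 7).
Before val := s + 2*val + 9: 2*s + 8*val < -31 and (s != -8 -> 6*val <= -34)
Before val := val + s: 10*s + 8*val < -31 and (s != -8 -> 6*s + 6*val <= -34)
Before val := s: 18*s < -31 and (s != -8 -> 12*s <= -34)
The weakest precondition is 18*s < -31 and (s != -8 -> 12*s <= -34).
Check whether s = -3 implies it.
Every state satisfying the precondition satisfies the weakest precondition: the implication holds.
Answer: valid


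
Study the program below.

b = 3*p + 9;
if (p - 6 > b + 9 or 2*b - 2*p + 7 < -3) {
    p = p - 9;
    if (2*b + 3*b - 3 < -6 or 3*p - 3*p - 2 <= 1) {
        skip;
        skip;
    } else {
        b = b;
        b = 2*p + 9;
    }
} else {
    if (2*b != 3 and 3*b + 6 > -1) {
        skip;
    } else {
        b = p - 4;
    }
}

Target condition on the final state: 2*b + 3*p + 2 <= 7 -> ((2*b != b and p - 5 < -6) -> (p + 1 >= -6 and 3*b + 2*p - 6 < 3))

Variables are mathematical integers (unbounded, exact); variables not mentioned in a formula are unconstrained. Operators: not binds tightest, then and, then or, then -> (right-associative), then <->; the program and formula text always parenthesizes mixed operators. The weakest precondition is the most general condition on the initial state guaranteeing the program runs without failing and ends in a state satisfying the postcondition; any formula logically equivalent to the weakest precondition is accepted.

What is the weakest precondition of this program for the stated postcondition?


Working backward. After the program, the postcondition 2*b + 3*p + 2 <= 7 -> ((2*b != b and p - 5 < -6) -> (p + 1 >= -6 and 3*b + 2*p - 6 < 3)) must hold; in canonical form it is 2*b + 3*p <= 5 -> ((b != 0 and p < -1) -> (p >= -7 and 3*b + 2*p < 9)).
Then branch requires 2*b + 3*p <= 32 -> ((b != 0 and p < 8) -> (p >= 2 and 3*b + 2*p < 27)); else branch requires ((2*b != 3 and 3*b > -7) -> (2*b + 3*p <= 5 -> ((b != 0 and p < -1) -> (p >= -7 and 3*b + 2*p < 9)))) and ((not (2*b != 3 and 3*b > -7)) -> (5*p <= 13 -> ((p != 4 and p < -1) -> (p >= -7 and 5*p < 21)))).
Before the if: ((p > b + 15 or 2*b < 2*p - 10) -> (2*b + 3*p <= 32 -> ((b != 0 and p < 8) -> (p >= 2 and 3*b + 2*p < 27)))) and ((not (p > b + 15 or 2*b < 2*p - 10)) -> (((2*b != 3 and 3*b > -7) -> (2*b + 3*p <= 5 -> ((b != 0 and p < -1) -> (p >= -7 and 3*b + 2*p < 9)))) and ((not (2*b != 3 and 3*b > -7)) -> (5*p <= 13 -> ((p != 4 and p < -1) -> (p >= -7 and 5*p < 21))))))
Before b := 3*p + 9: ((2*p < -24 or 4*p < -28) -> (9*p <= 14 -> ((3*p != -9 and p < 8) -> (p >= 2 and 11*p < 0)))) and ((not (2*p < -24 or 4*p < -28)) -> (((6*p != -15 and 9*p > -34) -> (9*p <= -13 -> ((3*p != -9 and p < -1) -> (p >= -7 and 11*p < -18)))) and ((not (6*p != -15 and 9*p > -34)) -> (5*p <= 13 -> ((p != 4 and p < -1) -> (p >= -7 and 5*p < 21))))))
Answer: WP = ((2*p < -24 or 4*p < -28) -> (9*p <= 14 -> ((3*p != -9 and p < 8) -> (p >= 2 and 11*p < 0)))) and ((not (2*p < -24 or 4*p < -28)) -> (((6*p != -15 and 9*p > -34) -> (9*p <= -13 -> ((3*p != -9 and p < -1) -> (p >= -7 and 11*p < -18)))) and ((not (6*p != -15 and 9*p > -34)) -> (5*p <= 13 -> ((p != 4 and p < -1) -> (p >= -7 and 5*p < 21))))))


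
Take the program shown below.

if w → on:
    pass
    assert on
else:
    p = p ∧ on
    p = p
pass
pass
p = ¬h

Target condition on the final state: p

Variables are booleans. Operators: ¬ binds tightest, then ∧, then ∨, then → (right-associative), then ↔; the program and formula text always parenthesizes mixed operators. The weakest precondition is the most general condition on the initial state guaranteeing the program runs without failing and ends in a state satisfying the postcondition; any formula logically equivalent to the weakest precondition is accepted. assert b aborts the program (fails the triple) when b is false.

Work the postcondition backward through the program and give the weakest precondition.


Working backward. After the program, p must hold.
Before p := ¬h: ¬h
Before skip: ¬h
Before skip: ¬h
Then branch requires on ∧ (¬h); else branch requires ¬h.
Before the if: ((w → on) → (on ∧ (¬h))) ∧ ((¬(w → on)) → (¬h))
Answer: WP = ((w → on) → (on ∧ (¬h))) ∧ ((¬(w → on)) → (¬h))


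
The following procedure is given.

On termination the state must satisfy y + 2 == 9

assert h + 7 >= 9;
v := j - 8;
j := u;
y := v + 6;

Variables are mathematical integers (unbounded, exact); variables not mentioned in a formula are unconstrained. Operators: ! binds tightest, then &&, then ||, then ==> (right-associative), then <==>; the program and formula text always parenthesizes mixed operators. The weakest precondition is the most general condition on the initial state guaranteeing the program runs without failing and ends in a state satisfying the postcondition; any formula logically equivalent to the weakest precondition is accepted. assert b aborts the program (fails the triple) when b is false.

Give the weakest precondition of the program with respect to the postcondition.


Working backward. After the program, the postcondition y + 2 == 9 must hold; in canonical form it is y == 7.
Before y := v + 6: v == 1
Before j := u: v == 1
Before v := j - 8: j == 9
Before assert h + 7 >= 9: h >= 2 && j == 9
Answer: WP = h >= 2 && j == 9


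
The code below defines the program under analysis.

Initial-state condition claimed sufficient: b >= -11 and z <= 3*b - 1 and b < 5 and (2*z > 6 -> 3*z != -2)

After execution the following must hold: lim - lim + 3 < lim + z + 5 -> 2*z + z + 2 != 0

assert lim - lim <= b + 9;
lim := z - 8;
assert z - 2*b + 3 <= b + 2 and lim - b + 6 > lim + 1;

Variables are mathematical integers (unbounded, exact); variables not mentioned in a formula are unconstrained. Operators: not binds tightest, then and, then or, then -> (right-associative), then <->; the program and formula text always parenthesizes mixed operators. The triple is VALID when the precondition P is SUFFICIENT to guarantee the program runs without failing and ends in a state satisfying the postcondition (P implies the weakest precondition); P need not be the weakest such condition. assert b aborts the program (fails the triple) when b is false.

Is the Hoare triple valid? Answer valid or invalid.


Working backward. After the program, the postcondition lim - lim + 3 < lim + z + 5 -> 2*z + z + 2 != 0 must hold; in canonical form it is lim + z > -2 -> 3*z != -2.
Before assert z - 2*b + 3 <= b + 2 and lim - b + 6 > lim + 1: z <= 3*b - 1 and b < 5 and (lim + z > -2 -> 3*z != -2)
Before lim := z - 8: z <= 3*b - 1 and b < 5 and (2*z > 6 -> 3*z != -2)
Before assert lim - lim <= b + 9: b >= -9 and z <= 3*b - 1 and b < 5 and (2*z > 6 -> 3*z != -2)
The weakest precondition is b >= -9 and z <= 3*b - 1 and b < 5 and (2*z > 6 -> 3*z != -2).
Check whether b >= -11 and z <= 3*b - 1 and b < 5 and (2*z > 6 -> 3*z != -2) implies it.
Countermodel: at the initial state b = -11, z = -34, the precondition holds but the weakest precondition fails.
Answer: invalid


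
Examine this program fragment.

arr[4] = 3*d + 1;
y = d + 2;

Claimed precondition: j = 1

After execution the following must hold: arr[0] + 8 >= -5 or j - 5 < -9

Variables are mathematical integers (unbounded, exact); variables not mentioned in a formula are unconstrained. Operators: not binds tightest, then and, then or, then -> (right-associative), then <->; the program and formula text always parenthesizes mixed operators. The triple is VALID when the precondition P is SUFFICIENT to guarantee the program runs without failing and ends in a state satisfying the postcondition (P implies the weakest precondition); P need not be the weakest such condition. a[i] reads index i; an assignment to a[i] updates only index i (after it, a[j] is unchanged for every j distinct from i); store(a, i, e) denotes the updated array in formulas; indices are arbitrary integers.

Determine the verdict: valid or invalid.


Working backward. After the program, the postcondition arr[0] + 8 >= -5 or j - 5 < -9 must hold; in canonical form it is arr[0] >= -13 or j < -4.
Before y := d + 2: arr[0] >= -13 or j < -4
Before arr[4] := 3*d + 1: arr[0] >= -13 or j < -4
The weakest precondition is arr[0] >= -13 or j < -4.
Check whether j = 1 implies it.
Countermodel: at the initial state arr = {[0] = -14, elsewhere -14}, j = 1, the precondition holds but the weakest precondition fails.
Answer: invalid


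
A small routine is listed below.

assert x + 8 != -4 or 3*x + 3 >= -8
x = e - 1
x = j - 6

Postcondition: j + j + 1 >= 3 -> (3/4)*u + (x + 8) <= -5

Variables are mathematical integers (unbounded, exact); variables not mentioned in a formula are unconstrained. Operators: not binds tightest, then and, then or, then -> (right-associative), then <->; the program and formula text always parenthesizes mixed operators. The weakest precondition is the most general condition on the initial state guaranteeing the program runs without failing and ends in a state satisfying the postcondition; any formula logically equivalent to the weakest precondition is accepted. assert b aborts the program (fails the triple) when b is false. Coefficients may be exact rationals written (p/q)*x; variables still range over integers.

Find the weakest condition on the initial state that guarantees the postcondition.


Working backward. After the program, the postcondition j + j + 1 >= 3 -> (3/4)*u + (x + 8) <= -5 must hold; in canonical form it is 2*j >= 2 -> (3/4)*u + x <= -13.
Before x := j - 6: 2*j >= 2 -> j + (3/4)*u <= -7
Before x := e - 1: 2*j >= 2 -> j + (3/4)*u <= -7
Before assert x + 8 != -4 or 3*x + 3 >= -8: (x != -12 or 3*x >= -11) and (2*j >= 2 -> j + (3/4)*u <= -7)
Answer: WP = (x != -12 or 3*x >= -11) and (2*j >= 2 -> j + (3/4)*u <= -7)


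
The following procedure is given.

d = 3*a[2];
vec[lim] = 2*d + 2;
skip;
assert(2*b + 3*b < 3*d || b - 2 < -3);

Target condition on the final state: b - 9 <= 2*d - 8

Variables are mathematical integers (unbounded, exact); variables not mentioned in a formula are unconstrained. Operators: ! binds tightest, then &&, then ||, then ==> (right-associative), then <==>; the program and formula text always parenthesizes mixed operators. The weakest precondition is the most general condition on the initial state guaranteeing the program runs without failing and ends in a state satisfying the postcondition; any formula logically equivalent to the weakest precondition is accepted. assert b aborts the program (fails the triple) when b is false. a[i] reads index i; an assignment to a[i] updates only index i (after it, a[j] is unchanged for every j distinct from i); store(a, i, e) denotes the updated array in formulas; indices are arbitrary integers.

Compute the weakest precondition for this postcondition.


Working backward. After the program, the postcondition b - 9 <= 2*d - 8 must hold; in canonical form it is b <= 2*d + 1.
Before assert 2*b + 3*b < 3*d || b - 2 < -3: (5*b < 3*d || b < -1) && b <= 2*d + 1
Before skip: (5*b < 3*d || b < -1) && b <= 2*d + 1
Before vec[lim] := 2*d + 2: (5*b < 3*d || b < -1) && b <= 2*d + 1
Before d := 3*a[2]: (5*b < 9*a[2] || b < -1) && b <= 6*a[2] + 1
Answer: WP = (5*b < 9*a[2] || b < -1) && b <= 6*a[2] + 1


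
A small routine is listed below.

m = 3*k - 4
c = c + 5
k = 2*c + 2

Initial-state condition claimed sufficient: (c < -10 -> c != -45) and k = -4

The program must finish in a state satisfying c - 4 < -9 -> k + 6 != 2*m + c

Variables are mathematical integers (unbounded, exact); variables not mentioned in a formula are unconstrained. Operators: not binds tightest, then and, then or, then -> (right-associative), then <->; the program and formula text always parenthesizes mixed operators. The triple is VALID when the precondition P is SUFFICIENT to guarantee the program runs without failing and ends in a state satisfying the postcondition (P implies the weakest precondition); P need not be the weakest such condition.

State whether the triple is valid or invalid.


Working backward. After the program, the postcondition c - 4 < -9 -> k + 6 != 2*m + c must hold; in canonical form it is c < -5 -> k != c + 2*m - 6.
Before k := 2*c + 2: c < -5 -> c != 2*m - 8
Before c := c + 5: c < -10 -> c != 2*m - 13
Before m := 3*k - 4: c < -10 -> c != 6*k - 21
The weakest precondition is c < -10 -> c != 6*k - 21.
Check whether (c < -10 -> c != -45) and k = -4 implies it.
Every state satisfying the precondition satisfies the weakest precondition: the implication holds.
Answer: valid


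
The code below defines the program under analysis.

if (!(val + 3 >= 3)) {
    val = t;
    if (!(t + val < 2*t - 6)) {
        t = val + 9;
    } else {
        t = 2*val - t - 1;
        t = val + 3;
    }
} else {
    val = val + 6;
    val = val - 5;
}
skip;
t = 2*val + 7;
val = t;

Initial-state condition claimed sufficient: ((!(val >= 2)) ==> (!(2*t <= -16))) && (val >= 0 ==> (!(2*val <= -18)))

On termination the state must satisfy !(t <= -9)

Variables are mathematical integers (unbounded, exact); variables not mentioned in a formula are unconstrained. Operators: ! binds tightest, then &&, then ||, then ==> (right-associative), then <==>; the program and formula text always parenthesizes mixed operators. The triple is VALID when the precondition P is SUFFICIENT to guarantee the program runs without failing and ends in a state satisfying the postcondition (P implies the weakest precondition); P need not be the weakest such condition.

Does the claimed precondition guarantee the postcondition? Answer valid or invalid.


Working backward. After the program, !(t <= -9) must hold.
Before val := t: !(t <= -9)
Before t := 2*val + 7: !(2*val <= -16)
Before skip: !(2*val <= -16)
Then branch requires !(2*t <= -16); else branch requires !(2*val <= -18).
Before the if: ((!(val >= 0)) ==> (!(2*t <= -16))) && (val >= 0 ==> (!(2*val <= -18)))
The weakest precondition is ((!(val >= 0)) ==> (!(2*t <= -16))) && (val >= 0 ==> (!(2*val <= -18))).
Check whether ((!(val >= 2)) ==> (!(2*t <= -16))) && (val >= 0 ==> (!(2*val <= -18))) implies it.
Every state satisfying the precondition satisfies the weakest precondition: the implication holds.
Answer: valid


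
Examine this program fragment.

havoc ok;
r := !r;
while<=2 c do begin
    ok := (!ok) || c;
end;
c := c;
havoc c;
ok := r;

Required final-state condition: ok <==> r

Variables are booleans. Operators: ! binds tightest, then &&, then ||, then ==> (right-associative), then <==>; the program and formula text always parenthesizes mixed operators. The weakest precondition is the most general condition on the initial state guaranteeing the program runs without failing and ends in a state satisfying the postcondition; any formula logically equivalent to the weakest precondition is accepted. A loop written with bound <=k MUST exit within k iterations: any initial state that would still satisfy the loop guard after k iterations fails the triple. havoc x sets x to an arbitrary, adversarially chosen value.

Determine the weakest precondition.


Working backward. After the program, ok <==> r must hold.
Before ok := r: true
Before havoc c: true
Before c := c: true
Before the loop (bound <=2), unroll the exhaustion recursion (WP_0 = exit-now case; WP_j = one more guarded iteration, up to j = 2):
  WP_0: !c
  WP_1: c ==> (!c)
  WP_2: c ==> (c ==> (!c))
So before the loop: c ==> (c ==> (!c))
Before r := !r: c ==> (c ==> (!c))
Before havoc ok: c ==> (c ==> (!c))
Answer: WP = c ==> (c ==> (!c))


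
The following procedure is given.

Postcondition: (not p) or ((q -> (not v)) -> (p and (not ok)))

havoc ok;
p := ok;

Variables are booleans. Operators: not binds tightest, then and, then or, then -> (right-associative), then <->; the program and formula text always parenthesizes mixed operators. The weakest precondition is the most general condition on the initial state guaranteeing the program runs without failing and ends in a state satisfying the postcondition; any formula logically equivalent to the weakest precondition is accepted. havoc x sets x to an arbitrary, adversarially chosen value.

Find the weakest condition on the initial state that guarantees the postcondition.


Working backward. After the program, (not p) or ((q -> (not v)) -> (p and (not ok))) must hold.
Before p := ok: (not ok) or (not (q -> (not v)))
Before havoc ok: not (q -> (not v))
Answer: WP = not (q -> (not v))


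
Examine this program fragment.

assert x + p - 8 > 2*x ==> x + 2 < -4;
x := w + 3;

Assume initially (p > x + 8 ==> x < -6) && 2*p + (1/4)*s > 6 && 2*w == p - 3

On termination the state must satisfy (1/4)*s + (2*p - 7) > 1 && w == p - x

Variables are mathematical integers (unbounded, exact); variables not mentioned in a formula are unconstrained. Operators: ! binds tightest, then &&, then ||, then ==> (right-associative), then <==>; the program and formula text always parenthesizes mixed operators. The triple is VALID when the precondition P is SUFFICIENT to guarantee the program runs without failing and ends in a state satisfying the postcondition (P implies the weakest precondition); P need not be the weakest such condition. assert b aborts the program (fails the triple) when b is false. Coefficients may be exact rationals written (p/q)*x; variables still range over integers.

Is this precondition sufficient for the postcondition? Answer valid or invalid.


Working backward. After the program, the postcondition (1/4)*s + (2*p - 7) > 1 && w == p - x must hold; in canonical form it is 2*p + (1/4)*s > 8 && w + x == p.
Before x := w + 3: 2*p + (1/4)*s > 8 && 2*w == p - 3
Before assert x + p - 8 > 2*x ==> x + 2 < -4: (p > x + 8 ==> x < -6) && 2*p + (1/4)*s > 8 && 2*w == p - 3
The weakest precondition is (p > x + 8 ==> x < -6) && 2*p + (1/4)*s > 8 && 2*w == p - 3.
Check whether (p > x + 8 ==> x < -6) && 2*p + (1/4)*s > 6 && 2*w == p - 3 implies it.
Countermodel: at the initial state p = 3, s = 1, w = 0, x = -7, the precondition holds but the weakest precondition fails.
Answer: invalid


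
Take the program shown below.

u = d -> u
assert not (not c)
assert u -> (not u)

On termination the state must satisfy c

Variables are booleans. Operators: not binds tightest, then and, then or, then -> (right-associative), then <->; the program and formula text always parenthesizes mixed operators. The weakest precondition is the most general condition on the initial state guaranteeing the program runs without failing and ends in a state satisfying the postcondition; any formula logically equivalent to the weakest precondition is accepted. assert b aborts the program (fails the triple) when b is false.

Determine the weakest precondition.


Working backward. After the program, c must hold.
Before assert u -> (not u): (u -> (not u)) and c
Before assert not (not c): c and (u -> (not u))
Before u := d -> u: c and ((d -> u) -> (not (d -> u)))
Answer: WP = c and ((d -> u) -> (not (d -> u)))


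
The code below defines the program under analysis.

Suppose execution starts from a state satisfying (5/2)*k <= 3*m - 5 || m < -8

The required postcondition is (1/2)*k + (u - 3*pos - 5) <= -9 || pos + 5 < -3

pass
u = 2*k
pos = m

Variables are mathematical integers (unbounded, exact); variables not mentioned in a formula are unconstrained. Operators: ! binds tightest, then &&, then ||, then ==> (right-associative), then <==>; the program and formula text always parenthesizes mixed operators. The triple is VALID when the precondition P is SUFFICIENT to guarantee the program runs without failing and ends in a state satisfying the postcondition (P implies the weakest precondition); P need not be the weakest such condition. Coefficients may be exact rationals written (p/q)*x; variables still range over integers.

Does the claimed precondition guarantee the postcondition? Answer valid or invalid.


Working backward. After the program, the postcondition (1/2)*k + (u - 3*pos - 5) <= -9 || pos + 5 < -3 must hold; in canonical form it is (1/2)*k + u <= 3*pos - 4 || pos < -8.
Before pos := m: (1/2)*k + u <= 3*m - 4 || m < -8
Before u := 2*k: (5/2)*k <= 3*m - 4 || m < -8
Before skip: (5/2)*k <= 3*m - 4 || m < -8
The weakest precondition is (5/2)*k <= 3*m - 4 || m < -8.
Check whether (5/2)*k <= 3*m - 5 || m < -8 implies it.
Every state satisfying the precondition satisfies the weakest precondition: the implication holds.
Answer: valid


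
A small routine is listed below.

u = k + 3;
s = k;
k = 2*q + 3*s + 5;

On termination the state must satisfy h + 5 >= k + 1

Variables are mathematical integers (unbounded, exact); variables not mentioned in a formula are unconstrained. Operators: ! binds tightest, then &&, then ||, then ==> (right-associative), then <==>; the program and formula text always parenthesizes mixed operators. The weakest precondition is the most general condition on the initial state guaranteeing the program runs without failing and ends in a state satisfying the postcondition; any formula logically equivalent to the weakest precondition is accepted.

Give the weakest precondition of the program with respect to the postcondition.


Working backward. After the program, the postcondition h + 5 >= k + 1 must hold; in canonical form it is h >= k - 4.
Before k := 2*q + 3*s + 5: h >= 2*q + 3*s + 1
Before s := k: h >= 3*k + 2*q + 1
Before u := k + 3: h >= 3*k + 2*q + 1
Answer: WP = h >= 3*k + 2*q + 1


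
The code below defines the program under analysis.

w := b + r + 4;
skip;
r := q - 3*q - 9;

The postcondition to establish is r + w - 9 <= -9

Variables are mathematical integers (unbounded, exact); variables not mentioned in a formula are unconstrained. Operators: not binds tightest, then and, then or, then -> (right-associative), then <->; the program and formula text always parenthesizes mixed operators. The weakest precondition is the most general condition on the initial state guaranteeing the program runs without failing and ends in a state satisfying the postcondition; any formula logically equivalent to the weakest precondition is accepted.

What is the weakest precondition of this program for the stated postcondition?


Working backward. After the program, the postcondition r + w - 9 <= -9 must hold; in canonical form it is r + w <= 0.
Before r := q - 3*q - 9: w <= 2*q + 9
Before skip: w <= 2*q + 9
Before w := b + r + 4: b + r <= 2*q + 5
Answer: WP = b + r <= 2*q + 5


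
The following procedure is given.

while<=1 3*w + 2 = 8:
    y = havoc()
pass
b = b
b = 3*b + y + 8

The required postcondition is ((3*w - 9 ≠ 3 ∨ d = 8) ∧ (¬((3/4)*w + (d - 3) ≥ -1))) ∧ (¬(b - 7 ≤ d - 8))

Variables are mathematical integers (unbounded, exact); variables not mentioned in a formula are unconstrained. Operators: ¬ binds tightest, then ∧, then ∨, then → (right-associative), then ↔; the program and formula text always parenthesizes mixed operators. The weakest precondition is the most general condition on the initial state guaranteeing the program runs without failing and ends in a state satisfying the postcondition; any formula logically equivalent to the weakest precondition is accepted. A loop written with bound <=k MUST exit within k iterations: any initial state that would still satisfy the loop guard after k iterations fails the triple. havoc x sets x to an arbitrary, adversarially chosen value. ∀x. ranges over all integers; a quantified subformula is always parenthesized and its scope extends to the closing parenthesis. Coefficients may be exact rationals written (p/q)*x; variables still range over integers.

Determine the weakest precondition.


Working backward. After the program, the postcondition ((3*w - 9 ≠ 3 ∨ d = 8) ∧ (¬((3/4)*w + (d - 3) ≥ -1))) ∧ (¬(b - 7 ≤ d - 8)) must hold; in canonical form it is (3*w ≠ 12 ∨ d = 8) ∧ (¬(d + (3/4)*w ≥ 2)) ∧ (¬(b ≤ d - 1)).
Before b := 3*b + y + 8: (3*w ≠ 12 ∨ d = 8) ∧ (¬(d + (3/4)*w ≥ 2)) ∧ (¬(3*b + y ≤ d - 9))
Before b := b: (3*w ≠ 12 ∨ d = 8) ∧ (¬(d + (3/4)*w ≥ 2)) ∧ (¬(3*b + y ≤ d - 9))
Before skip: (3*w ≠ 12 ∨ d = 8) ∧ (¬(d + (3/4)*w ≥ 2)) ∧ (¬(3*b + y ≤ d - 9))
Before the loop (bound <=1), unroll the exhaustion recursion (WP_0 = exit-now case; WP_j = one more guarded iteration, up to j = 1):
  WP_0: (¬(3*w = 6)) ∧ (3*w ≠ 12 ∨ d = 8) ∧ (¬(d + (3/4)*w ≥ 2)) ∧ (¬(3*b + y ≤ d - 9))
  WP_1: (3*w = 6 → (∀y_1. ((¬(3*w = 6)) ∧ (3*w ≠ 12 ∨ d = 8) ∧ (¬(d + (3/4)*w ≥ 2)) ∧ (¬(3*b + y_1 ≤ d - 9))))) ∧ ((¬(3*w = 6)) → ((3*w ≠ 12 ∨ d = 8) ∧ (¬(d + (3/4)*w ≥ 2)) ∧ (¬(3*b + y ≤ d - 9))))
So before the loop: (3*w = 6 → (∀y_1. ((¬(3*w = 6)) ∧ (3*w ≠ 12 ∨ d = 8) ∧ (¬(d + (3/4)*w ≥ 2)) ∧ (¬(3*b + y_1 ≤ d - 9))))) ∧ ((¬(3*w = 6)) → ((3*w ≠ 12 ∨ d = 8) ∧ (¬(d + (3/4)*w ≥ 2)) ∧ (¬(3*b + y ≤ d - 9))))
Answer: WP = (3*w = 6 → (∀y_1. ((¬(3*w = 6)) ∧ (3*w ≠ 12 ∨ d = 8) ∧ (¬(d + (3/4)*w ≥ 2)) ∧ (¬(3*b + y_1 ≤ d - 9))))) ∧ ((¬(3*w = 6)) → ((3*w ≠ 12 ∨ d = 8) ∧ (¬(d + (3/4)*w ≥ 2)) ∧ (¬(3*b + y ≤ d - 9))))


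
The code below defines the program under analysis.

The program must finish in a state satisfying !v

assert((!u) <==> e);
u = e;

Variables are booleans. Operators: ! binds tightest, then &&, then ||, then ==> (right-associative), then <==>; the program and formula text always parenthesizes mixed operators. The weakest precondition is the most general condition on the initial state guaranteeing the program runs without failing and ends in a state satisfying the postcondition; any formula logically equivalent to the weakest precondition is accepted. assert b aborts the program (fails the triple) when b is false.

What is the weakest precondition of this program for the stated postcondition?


Working backward. After the program, !v must hold.
Before u := e: !v
Before assert (!u) <==> e: ((!u) <==> e) && (!v)
Answer: WP = ((!u) <==> e) && (!v)


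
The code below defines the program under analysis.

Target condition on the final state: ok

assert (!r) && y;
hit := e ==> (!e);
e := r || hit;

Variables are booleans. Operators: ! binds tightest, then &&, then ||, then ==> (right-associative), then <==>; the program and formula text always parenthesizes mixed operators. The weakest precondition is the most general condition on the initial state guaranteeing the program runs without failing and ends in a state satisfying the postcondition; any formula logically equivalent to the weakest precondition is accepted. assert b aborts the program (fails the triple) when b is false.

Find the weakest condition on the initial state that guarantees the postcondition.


Working backward. After the program, ok must hold.
Before e := r || hit: ok
Before hit := e ==> (!e): ok
Before assert (!r) && y: (!r) && y && ok
Answer: WP = (!r) && y && ok


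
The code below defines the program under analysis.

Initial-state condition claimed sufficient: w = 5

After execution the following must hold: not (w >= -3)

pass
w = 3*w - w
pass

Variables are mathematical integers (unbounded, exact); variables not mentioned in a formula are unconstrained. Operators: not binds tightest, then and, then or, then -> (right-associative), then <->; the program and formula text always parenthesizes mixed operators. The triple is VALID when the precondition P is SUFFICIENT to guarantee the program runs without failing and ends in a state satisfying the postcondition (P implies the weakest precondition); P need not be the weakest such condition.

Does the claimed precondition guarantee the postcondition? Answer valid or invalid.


Working backward. After the program, not (w >= -3) must hold.
Before skip: not (w >= -3)
Before w := 3*w - w: not (2*w >= -3)
Before skip: not (2*w >= -3)
The weakest precondition is not (2*w >= -3).
Check whether w = 5 implies it.
Countermodel: at the initial state w = 5, the precondition holds but the weakest precondition fails.
Answer: invalid


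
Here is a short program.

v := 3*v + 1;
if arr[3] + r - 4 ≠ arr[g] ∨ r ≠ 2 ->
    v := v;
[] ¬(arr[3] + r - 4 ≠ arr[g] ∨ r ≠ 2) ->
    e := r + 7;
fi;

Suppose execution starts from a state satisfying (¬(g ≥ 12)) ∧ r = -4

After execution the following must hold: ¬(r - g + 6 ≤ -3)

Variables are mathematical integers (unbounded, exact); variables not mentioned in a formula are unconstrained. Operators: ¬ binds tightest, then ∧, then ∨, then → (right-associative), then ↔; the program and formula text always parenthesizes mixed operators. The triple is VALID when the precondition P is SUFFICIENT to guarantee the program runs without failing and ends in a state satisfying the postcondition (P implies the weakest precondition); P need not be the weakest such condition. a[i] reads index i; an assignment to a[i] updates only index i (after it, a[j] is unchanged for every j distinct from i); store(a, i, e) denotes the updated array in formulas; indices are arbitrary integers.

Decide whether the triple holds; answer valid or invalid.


Working backward. After the program, the postcondition ¬(r - g + 6 ≤ -3) must hold; in canonical form it is ¬(r ≤ g - 9).
Then branch requires ¬(r ≤ g - 9); else branch requires ¬(r ≤ g - 9).
Before the if: ((arr[3] + r ≠ arr[g] + 4 ∨ r ≠ 2) → (¬(r ≤ g - 9))) ∧ ((¬(arr[3] + r ≠ arr[g] + 4 ∨ r ≠ 2)) → (¬(r ≤ g - 9)))
Before v := 3*v + 1: ((arr[3] + r ≠ arr[g] + 4 ∨ r ≠ 2) → (¬(r ≤ g - 9))) ∧ ((¬(arr[3] + r ≠ arr[g] + 4 ∨ r ≠ 2)) → (¬(r ≤ g - 9)))
The weakest precondition is ((arr[3] + r ≠ arr[g] + 4 ∨ r ≠ 2) → (¬(r ≤ g - 9))) ∧ ((¬(arr[3] + r ≠ arr[g] + 4 ∨ r ≠ 2)) → (¬(r ≤ g - 9))).
Check whether (¬(g ≥ 12)) ∧ r = -4 implies it.
Countermodel: at the initial state arr = {[3] = 0, [5] = 0, elsewhere 0}, g = 5, r = -4, the precondition holds but the weakest precondition fails.
Answer: invalid


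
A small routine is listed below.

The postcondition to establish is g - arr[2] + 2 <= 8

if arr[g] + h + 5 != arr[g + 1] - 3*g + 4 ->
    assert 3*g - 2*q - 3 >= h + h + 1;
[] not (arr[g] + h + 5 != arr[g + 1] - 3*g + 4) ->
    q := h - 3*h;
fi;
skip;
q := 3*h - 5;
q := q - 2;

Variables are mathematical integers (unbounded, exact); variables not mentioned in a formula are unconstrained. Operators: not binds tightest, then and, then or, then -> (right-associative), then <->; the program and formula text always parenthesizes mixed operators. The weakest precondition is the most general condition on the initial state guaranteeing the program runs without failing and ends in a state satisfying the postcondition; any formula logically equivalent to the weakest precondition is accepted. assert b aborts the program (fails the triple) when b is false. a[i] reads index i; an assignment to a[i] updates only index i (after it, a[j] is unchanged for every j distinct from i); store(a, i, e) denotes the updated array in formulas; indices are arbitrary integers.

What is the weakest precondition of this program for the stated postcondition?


Working backward. After the program, the postcondition g - arr[2] + 2 <= 8 must hold; in canonical form it is g <= arr[2] + 6.
Before q := q - 2: g <= arr[2] + 6
Before q := 3*h - 5: g <= arr[2] + 6
Before skip: g <= arr[2] + 6
Then branch requires 3*g >= 2*h + 2*q + 4 and g <= arr[2] + 6; else branch requires g <= arr[2] + 6.
Before the if: (arr[g] + 3*g + h != arr[g + 1] - 1 -> (3*g >= 2*h + 2*q + 4 and g <= arr[2] + 6)) and ((not (arr[g] + 3*g + h != arr[g + 1] - 1)) -> g <= arr[2] + 6)
Answer: WP = (arr[g] + 3*g + h != arr[g + 1] - 1 -> (3*g >= 2*h + 2*q + 4 and g <= arr[2] + 6)) and ((not (arr[g] + 3*g + h != arr[g + 1] - 1)) -> g <= arr[2] + 6)


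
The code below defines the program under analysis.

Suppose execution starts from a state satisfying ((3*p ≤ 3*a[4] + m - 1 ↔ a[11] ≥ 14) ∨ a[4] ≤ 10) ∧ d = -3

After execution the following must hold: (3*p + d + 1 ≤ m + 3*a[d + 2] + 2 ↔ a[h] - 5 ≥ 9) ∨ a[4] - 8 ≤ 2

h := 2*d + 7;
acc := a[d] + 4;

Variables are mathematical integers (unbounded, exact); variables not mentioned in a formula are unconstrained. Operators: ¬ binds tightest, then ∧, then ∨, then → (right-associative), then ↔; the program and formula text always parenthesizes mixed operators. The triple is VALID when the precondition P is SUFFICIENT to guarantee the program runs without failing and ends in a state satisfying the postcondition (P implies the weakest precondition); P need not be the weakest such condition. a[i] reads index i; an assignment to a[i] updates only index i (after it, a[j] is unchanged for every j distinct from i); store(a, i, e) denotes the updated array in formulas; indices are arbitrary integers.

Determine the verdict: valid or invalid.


Working backward. After the program, the postcondition (3*p + d + 1 ≤ m + 3*a[d + 2] + 2 ↔ a[h] - 5 ≥ 9) ∨ a[4] - 8 ≤ 2 must hold; in canonical form it is (d + 3*p ≤ 3*a[d + 2] + m + 1 ↔ a[h] ≥ 14) ∨ a[4] ≤ 10.
Before acc := a[d] + 4: (d + 3*p ≤ 3*a[d + 2] + m + 1 ↔ a[h] ≥ 14) ∨ a[4] ≤ 10
Before h := 2*d + 7: (d + 3*p ≤ 3*a[d + 2] + m + 1 ↔ a[2*d + 7] ≥ 14) ∨ a[4] ≤ 10
The weakest precondition is (d + 3*p ≤ 3*a[d + 2] + m + 1 ↔ a[2*d + 7] ≥ 14) ∨ a[4] ≤ 10.
Check whether ((3*p ≤ 3*a[4] + m - 1 ↔ a[11] ≥ 14) ∨ a[4] ≤ 10) ∧ d = -3 implies it.
Countermodel: at the initial state a = {[-1] = 6526, [1] = -30152, [4] = 6527, [11] = 0, elsewhere 6526}, d = -3, m = -19581, p = 0, the precondition holds but the weakest precondition fails.
Answer: invalid
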